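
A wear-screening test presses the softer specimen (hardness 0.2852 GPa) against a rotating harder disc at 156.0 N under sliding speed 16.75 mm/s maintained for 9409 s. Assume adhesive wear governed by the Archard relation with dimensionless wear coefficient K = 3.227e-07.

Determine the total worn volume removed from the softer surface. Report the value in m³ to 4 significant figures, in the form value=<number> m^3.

value=2.782e-11 m^3

The computation carries full precision; quoted intermediates are rounded; one final rounding, at 4 significant digits.
Convert: Sliding speed v = 16.75 mm/s = 0.01675 m/s. Distance covered L = v·t = 0.01675 m/s × 9409 s = 157.6 m.
Convert: Hardness H = 0.2852 GPa = 2.852e+08 Pa.
Restated in SI base units: W = 156.0 N, H = 2.852e+08 Pa, K = 3.227e-07.
By Archard's law, V = K·W·L/H = 3.227e-07 · 156.0 · 157.6 / 2.852e+08 = 2.782e-11 m³.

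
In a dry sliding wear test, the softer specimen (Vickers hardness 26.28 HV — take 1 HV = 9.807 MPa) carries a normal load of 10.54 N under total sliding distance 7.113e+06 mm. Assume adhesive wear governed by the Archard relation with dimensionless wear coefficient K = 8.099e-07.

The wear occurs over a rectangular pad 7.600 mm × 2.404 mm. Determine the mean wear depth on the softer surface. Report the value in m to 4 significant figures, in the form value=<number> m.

value=1.289e-05 m

Each operation holds exact precision. The intermediates appear rounded. Rounded once at the end: 4 significant figures.
Path length L = 7.113e+06 mm = 7113 m.
Hardness H = 26.28 HV × 9.807 MPa/HV = 257.7 MPa = 2.577e+08 Pa.
Pad sides 7.600 mm × 2.404 mm = 0.007600 m × 0.002404 m. Contact area A = 0.007600 m × 0.002404 m = 1.827e-05 m².
Restated in SI base units: W = 10.54 N, H = 2.577e+08 Pa, K = 8.099e-07.
Archard relation: V = K·W·L/H = 8.099e-07 · 10.54 · 7113 / 2.577e+08 = 2.356e-10 m³.
Wear depth h = V/A = 2.356e-10 / 1.827e-05 = 1.289e-05 m.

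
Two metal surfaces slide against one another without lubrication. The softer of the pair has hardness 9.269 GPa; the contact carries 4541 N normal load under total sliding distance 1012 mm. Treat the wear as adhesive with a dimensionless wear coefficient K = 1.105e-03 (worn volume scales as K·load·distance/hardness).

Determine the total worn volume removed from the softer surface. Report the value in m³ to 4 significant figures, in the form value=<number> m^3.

value=5.478e-10 m^3

Intermediate values are displayed rounded — each operation holds full float precision, and one final rounding: 4 significant figures.
Convert: Distance covered L = 1012 mm = 1.012 m.
Convert: Hardness H = 9.269 GPa = 9.269e+09 Pa.
Expressed in SI base units: W = 4541 N, H = 9.269e+09 Pa, K = 1.105e-03.
By Archard's law, V = K·W·L/H = 1.105e-03 · 4541 · 1.012 / 9.269e+09 = 5.478e-10 m³.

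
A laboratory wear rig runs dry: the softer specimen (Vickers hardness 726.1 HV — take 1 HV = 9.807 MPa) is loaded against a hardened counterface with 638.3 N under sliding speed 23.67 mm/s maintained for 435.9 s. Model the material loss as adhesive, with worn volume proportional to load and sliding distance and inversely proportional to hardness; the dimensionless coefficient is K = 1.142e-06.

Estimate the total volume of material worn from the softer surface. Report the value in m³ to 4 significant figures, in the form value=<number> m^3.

value=1.056e-12 m^3

Intermediates appear rounded — the algebra carries full precision. Rounded just once: 4 significant figures.
Convert: Sliding speed v = 23.67 mm/s = 0.02367 m/s. Distance L = v·t = 0.02367 m/s × 435.9 s = 10.32 m.
Convert: Hardness H = 726.1 HV × 9.807 MPa/HV = 7121 MPa = 7.121e+09 Pa.
SI base units throughout: W = 638.3 N, H = 7.121e+09 Pa, K = 1.142e-06.
By Archard's law, V = K·W·L/H = 1.142e-06 · 638.3 · 10.32 / 7.121e+09 = 1.056e-12 m³.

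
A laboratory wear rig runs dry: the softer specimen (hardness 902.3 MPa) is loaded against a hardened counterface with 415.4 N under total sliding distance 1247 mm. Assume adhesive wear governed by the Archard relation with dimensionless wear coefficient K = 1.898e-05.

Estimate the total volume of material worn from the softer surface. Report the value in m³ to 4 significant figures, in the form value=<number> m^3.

Each operation carries exact precision; intermediates are printed rounded — one last rounding to four significant figures.
Convert: Path length L = 1247 mm = 1.247 m.
Convert: Hardness H = 902.3 MPa = 9.023e+08 Pa.
Working in SI base units: W = 415.4 N, H = 9.023e+08 Pa, K = 1.898e-05.
The Archard volume V = K·W·L/H = 1.898e-05 · 415.4 · 1.247 / 9.023e+08 = 1.090e-11 m³.

value=1.090e-11 m^3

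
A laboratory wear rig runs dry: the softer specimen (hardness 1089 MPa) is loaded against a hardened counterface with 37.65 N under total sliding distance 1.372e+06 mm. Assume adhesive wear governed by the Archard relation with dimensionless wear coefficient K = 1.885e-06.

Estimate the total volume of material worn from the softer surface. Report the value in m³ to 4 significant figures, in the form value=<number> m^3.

value=8.941e-11 m^3

Printed values are rounded, and the computation holds full precision, and a lone final rounding, at four significant digits.
Convert: Distance covered L = 1.372e+06 mm = 1372 m.
Convert: Hardness H = 1089 MPa = 1.089e+09 Pa.
Collected in SI base units: W = 37.65 N, H = 1.089e+09 Pa, K = 1.885e-06.
Volume removed: V = K·W·L/H = 1.885e-06 · 37.65 · 1372 / 1.089e+09 = 8.941e-11 m³.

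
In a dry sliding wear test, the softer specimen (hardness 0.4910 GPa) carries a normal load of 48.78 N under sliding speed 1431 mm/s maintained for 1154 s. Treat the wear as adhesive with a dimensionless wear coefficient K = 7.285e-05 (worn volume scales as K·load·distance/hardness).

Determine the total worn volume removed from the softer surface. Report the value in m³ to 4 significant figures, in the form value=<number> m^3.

Each operation keeps full float precision, and intermediates are shown rounded, and rounded just once: four significant figures.
Sliding speed v = 1431 mm/s = 1.431 m/s. Total distance L = v·t = 1.431 m/s × 1154 s = 1651 m.
Hardness H = 0.4910 GPa = 4.910e+08 Pa.
Collected in SI base units: W = 48.78 N, H = 4.910e+08 Pa, K = 7.285e-05.
Archard relation: V = K·W·L/H = 7.285e-05 · 48.78 · 1651 / 4.910e+08 = 1.195e-08 m³.

value=1.195e-08 m^3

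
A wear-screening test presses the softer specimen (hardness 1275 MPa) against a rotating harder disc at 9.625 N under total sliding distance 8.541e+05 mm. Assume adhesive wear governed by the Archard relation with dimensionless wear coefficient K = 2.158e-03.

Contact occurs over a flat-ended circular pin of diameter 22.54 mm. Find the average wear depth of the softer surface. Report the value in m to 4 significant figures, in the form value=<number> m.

The computation keeps exact precision. Shown intermediates are rounded, and rounded once at the end, at four significant figures.
The distance L = 8.541e+05 mm = 854.1 m.
Hardness H = 1275 MPa = 1.275e+09 Pa.
Pin diameter d = 22.54 mm = 0.02254 m. Contact area A = π·d²/4 = π·(0.02254 m)²/4 = 3.990e-04 m².
SI base units throughout: W = 9.625 N, H = 1.275e+09 Pa, K = 2.158e-03.
Worn volume V = K·W·L/H = 2.158e-03 · 9.625 · 854.1 / 1.275e+09 = 1.391e-08 m³.
Mean wear depth h = V/A = 1.391e-08 / 3.990e-04 = 3.487e-05 m.

value=3.487e-05 m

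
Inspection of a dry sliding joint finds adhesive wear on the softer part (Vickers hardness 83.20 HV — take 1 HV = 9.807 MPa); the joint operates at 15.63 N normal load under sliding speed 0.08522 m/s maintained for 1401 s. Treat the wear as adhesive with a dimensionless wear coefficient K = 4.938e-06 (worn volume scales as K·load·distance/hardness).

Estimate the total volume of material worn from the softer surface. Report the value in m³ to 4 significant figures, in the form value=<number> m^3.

Intermediate values are displayed rounded; every step carries exact precision; one last rounding: 4 significant figures.
Convert: Path length L = v·t = 0.08522 m/s × 1401 s = 119.4 m.
Convert: Hardness H = 83.20 HV × 9.807 MPa/HV = 815.9 MPa = 8.159e+08 Pa.
Expressed in SI base units: W = 15.63 N, H = 8.159e+08 Pa, K = 4.938e-06.
Apply Archard: V = K·W·L/H = 4.938e-06 · 15.63 · 119.4 / 8.159e+08 = 1.129e-11 m³.

value=1.129e-11 m^3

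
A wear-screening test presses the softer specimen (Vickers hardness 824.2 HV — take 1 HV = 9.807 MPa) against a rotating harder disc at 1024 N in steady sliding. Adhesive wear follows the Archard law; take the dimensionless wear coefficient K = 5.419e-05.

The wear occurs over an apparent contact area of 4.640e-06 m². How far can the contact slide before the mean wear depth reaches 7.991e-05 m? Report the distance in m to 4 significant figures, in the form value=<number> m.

value=54.01 m

The computation runs at full precision, and intermediate values are displayed rounded, and a lone final rounding to 4 significant figures.
Hardness H = 824.2 HV × 9.807 MPa/HV = 8083 MPa = 8.083e+09 Pa.
SI base units throughout: W = 1024 N, H = 8.083e+09 Pa, K = 5.419e-05.
Limit volume V_lim = h_lim·A = 7.991e-05 · 4.640e-06 = 3.708e-10 m³.
Life L = V_lim·H/(K·W) = 3.708e-10 · 8.083e+09 / (5.419e-05 · 1024) = 54.01 m.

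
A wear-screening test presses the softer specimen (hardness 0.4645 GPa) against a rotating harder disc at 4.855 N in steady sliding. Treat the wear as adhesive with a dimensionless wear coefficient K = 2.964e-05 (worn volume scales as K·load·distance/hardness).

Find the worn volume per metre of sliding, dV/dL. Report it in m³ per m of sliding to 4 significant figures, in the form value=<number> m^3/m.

value=3.098e-13 m^3/m

The intermediates appear rounded, and each operation holds exact precision. Rounded just once to 4 significant digits.
Hardness H = 0.4645 GPa = 4.645e+08 Pa.
As SI base values: W = 4.855 N, H = 4.645e+08 Pa, K = 2.964e-05.
The wear rate dV/dL = K·W/H: 2.964e-05 · 4.855 / 4.645e+08 = 3.098e-13 m³/m.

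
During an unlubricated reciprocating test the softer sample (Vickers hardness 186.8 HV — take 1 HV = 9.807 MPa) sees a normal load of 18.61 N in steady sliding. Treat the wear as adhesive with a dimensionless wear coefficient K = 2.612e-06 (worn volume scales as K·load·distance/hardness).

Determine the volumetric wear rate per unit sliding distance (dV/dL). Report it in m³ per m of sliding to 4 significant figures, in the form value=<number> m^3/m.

value=2.653e-14 m^3/m

The intermediates are shown rounded. The computation keeps exact precision, and rounded just once to 4 significant figures.
Convert: Hardness H = 186.8 HV × 9.807 MPa/HV = 1832 MPa = 1.832e+09 Pa.
Working in SI base units: W = 18.61 N, H = 1.832e+09 Pa, K = 2.612e-06.
The wear rate dV/dL = K·W/H (no L dependence): 2.612e-06 · 18.61 / 1.832e+09 = 2.653e-14 m³/m.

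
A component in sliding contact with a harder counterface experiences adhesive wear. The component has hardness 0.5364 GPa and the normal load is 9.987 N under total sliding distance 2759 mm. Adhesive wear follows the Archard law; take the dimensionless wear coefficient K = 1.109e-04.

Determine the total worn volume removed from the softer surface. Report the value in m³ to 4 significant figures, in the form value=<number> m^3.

The computation carries exact precision. Intermediate values are shown rounded — a lone final rounding, at 4 significant figures.
Sliding distance L = 2759 mm = 2.759 m.
Hardness H = 0.5364 GPa = 5.364e+08 Pa.
SI base units throughout: W = 9.987 N, H = 5.364e+08 Pa, K = 1.109e-04.
Worn volume V = K·W·L/H = 1.109e-04 · 9.987 · 2.759 / 5.364e+08 = 5.697e-12 m³.

value=5.697e-12 m^3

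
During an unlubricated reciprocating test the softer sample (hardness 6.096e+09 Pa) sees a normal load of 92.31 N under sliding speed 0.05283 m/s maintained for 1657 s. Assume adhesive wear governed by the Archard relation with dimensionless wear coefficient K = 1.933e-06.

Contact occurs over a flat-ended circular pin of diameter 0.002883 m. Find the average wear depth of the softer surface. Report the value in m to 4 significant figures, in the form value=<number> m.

Displayed values are rounded, and every step runs at full precision — one last rounding, at four significant figures.
Convert: Sliding distance L = v·t = 0.05283 m/s × 1657 s = 87.54 m.
Convert: Contact area A = π·d²/4 = π·(0.002883 m)²/4 = 6.528e-06 m².
Working in SI base units: W = 92.31 N, H = 6.096e+09 Pa, K = 1.933e-06.
Wear volume V = K·W·L/H = 1.933e-06 · 92.31 · 87.54 / 6.096e+09 = 2.562e-12 m³.
Wear depth h = V/A = 2.562e-12 / 6.528e-06 = 3.925e-07 m.

value=3.925e-07 m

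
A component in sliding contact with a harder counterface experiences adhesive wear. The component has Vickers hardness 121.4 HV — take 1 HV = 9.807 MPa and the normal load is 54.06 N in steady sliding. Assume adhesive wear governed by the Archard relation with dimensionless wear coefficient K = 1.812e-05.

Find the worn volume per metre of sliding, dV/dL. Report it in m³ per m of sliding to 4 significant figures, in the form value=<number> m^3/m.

Intermediate values are shown rounded. The computation carries full precision, and a lone final rounding, at 4 significant figures.
Hardness H = 121.4 HV × 9.807 MPa/HV = 1191 MPa = 1.191e+09 Pa.
Restated in SI base units: W = 54.06 N, H = 1.191e+09 Pa, K = 1.812e-05.
Rate of wear dV/dL = K·W/H: 1.812e-05 · 54.06 / 1.191e+09 = 8.228e-13 m³/m.

value=8.228e-13 m^3/m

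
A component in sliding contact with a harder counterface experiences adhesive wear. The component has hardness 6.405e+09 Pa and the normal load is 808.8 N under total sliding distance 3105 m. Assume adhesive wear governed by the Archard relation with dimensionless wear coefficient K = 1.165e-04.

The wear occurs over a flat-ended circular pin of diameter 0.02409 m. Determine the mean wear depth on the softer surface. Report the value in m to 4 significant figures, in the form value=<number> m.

Quoted intermediates are rounded; all working math carries exact precision — one final rounding, at four significant digits.
Convert: Contact area A = π·d²/4 = π·(0.02409 m)²/4 = 4.558e-04 m².
Expressed in SI base units: W = 808.8 N, H = 6.405e+09 Pa, K = 1.165e-04.
Apply Archard: V = K·W·L/H = 1.165e-04 · 808.8 · 3105 / 6.405e+09 = 4.568e-08 m³.
Mean depth h = V/A = 4.568e-08 / 4.558e-04 = 1.002e-04 m.

value=1.002e-04 m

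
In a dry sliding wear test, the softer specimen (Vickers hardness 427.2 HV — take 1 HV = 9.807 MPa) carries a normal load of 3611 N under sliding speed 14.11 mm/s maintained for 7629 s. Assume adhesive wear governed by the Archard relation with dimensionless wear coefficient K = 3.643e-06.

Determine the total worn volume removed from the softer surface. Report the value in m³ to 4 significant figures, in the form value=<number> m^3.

value=3.380e-10 m^3

The computation runs at full precision — printed values are rounded, and one last rounding to four significant digits.
Sliding speed v = 14.11 mm/s = 0.01411 m/s. Distance covered L = v·t = 0.01411 m/s × 7629 s = 107.6 m.
Hardness H = 427.2 HV × 9.807 MPa/HV = 4190 MPa = 4.190e+09 Pa.
SI base units throughout: W = 3611 N, H = 4.190e+09 Pa, K = 3.643e-06.
The Archard volume V = K·W·L/H = 3.643e-06 · 3611 · 107.6 / 4.190e+09 = 3.380e-10 m³.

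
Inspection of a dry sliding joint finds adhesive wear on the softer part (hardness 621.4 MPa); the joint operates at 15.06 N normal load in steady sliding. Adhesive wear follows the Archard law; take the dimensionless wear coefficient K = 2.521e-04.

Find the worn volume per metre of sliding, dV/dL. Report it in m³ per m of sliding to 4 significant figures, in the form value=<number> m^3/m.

value=6.110e-12 m^3/m

All arithmetic runs at full precision. Intermediates are displayed rounded. Rounded just once to four significant figures.
Convert: Hardness H = 621.4 MPa = 6.214e+08 Pa.
Expressed in SI base units: W = 15.06 N, H = 6.214e+08 Pa, K = 2.521e-04.
Rate of wear dV/dL = K·W/H, per unit distance: 2.521e-04 · 15.06 / 6.214e+08 = 6.110e-12 m³/m.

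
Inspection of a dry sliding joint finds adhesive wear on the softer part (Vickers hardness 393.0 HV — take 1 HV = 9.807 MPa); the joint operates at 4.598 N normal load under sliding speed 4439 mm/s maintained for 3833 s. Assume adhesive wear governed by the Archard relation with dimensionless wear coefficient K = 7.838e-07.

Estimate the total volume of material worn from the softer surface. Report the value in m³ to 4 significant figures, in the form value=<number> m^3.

Intermediate values are printed rounded, and every step carries full precision, and one last rounding to four significant digits.
Convert: Sliding speed v = 4439 mm/s = 4.439 m/s. Sliding distance L = v·t = 4.439 m/s × 3833 s = 1.701e+04 m.
Convert: Hardness H = 393.0 HV × 9.807 MPa/HV = 3854 MPa = 3.854e+09 Pa.
SI base units throughout: W = 4.598 N, H = 3.854e+09 Pa, K = 7.838e-07.
Archard volume V = K·W·L/H = 7.838e-07 · 4.598 · 1.701e+04 / 3.854e+09 = 1.591e-11 m³.

value=1.591e-11 m^3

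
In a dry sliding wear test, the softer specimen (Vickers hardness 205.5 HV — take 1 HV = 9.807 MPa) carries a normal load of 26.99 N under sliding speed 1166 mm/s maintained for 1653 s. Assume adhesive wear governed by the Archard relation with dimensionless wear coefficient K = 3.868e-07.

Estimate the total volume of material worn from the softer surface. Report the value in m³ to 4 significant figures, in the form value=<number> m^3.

The computation runs at exact precision, and the intermediates are shown rounded — a lone final rounding: four significant figures.
Sliding speed v = 1166 mm/s = 1.166 m/s. Distance L = v·t = 1.166 m/s × 1653 s = 1927 m.
Hardness H = 205.5 HV × 9.807 MPa/HV = 2015 MPa = 2.015e+09 Pa.
Working in SI base units: W = 26.99 N, H = 2.015e+09 Pa, K = 3.868e-07.
The Archard volume V = K·W·L/H = 3.868e-07 · 26.99 · 1927 / 2.015e+09 = 9.984e-12 m³.

value=9.984e-12 m^3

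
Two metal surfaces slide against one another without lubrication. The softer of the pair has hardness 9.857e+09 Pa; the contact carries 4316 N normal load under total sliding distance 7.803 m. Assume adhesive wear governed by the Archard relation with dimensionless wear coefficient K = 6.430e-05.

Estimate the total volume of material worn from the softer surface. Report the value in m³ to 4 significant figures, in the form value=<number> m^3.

value=2.197e-10 m^3

Displayed values are rounded; all working math runs at full float precision; one final rounding, at 4 significant digits.
Restated in SI base units: W = 4316 N, H = 9.857e+09 Pa, K = 6.430e-05.
By Archard's law, V = K·W·L/H = 6.430e-05 · 4316 · 7.803 / 9.857e+09 = 2.197e-10 m³.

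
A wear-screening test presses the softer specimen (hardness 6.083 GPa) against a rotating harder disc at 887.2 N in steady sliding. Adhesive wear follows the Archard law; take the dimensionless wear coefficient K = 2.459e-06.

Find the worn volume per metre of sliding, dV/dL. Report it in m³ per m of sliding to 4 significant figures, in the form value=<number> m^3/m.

value=3.586e-13 m^3/m

The intermediates are displayed rounded, and the computation runs at full float precision; a lone final rounding, at 4 significant figures.
Convert: Hardness H = 6.083 GPa = 6.083e+09 Pa.
Collected in SI base units: W = 887.2 N, H = 6.083e+09 Pa, K = 2.459e-06.
Sliding wear rate dV/dL = K·W/H (no L dependence): 2.459e-06 · 887.2 / 6.083e+09 = 3.586e-13 m³/m.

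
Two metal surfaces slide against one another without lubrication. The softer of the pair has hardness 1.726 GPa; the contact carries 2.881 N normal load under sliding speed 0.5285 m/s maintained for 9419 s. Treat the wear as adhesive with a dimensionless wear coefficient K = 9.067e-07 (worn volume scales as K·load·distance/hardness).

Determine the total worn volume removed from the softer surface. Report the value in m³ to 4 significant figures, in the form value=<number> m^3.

All arithmetic holds full float precision; intermediate values appear rounded, and rounded just once, at 4 significant digits.
The distance L = v·t = 0.5285 m/s × 9419 s = 4978 m.
Hardness H = 1.726 GPa = 1.726e+09 Pa.
As SI base values: W = 2.881 N, H = 1.726e+09 Pa, K = 9.067e-07.
Archard relation: V = K·W·L/H = 9.067e-07 · 2.881 · 4978 / 1.726e+09 = 7.534e-12 m³.

value=7.534e-12 m^3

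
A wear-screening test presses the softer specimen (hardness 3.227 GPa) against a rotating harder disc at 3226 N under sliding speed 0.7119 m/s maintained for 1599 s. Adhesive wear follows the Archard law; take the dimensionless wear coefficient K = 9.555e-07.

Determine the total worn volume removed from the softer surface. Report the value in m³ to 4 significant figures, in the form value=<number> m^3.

Intermediate values are displayed rounded; the algebra keeps full float precision; a lone final rounding: four significant figures.
Convert: Distance covered L = v·t = 0.7119 m/s × 1599 s = 1138 m.
Convert: Hardness H = 3.227 GPa = 3.227e+09 Pa.
SI base units throughout: W = 3226 N, H = 3.227e+09 Pa, K = 9.555e-07.
By Archard's law, V = K·W·L/H = 9.555e-07 · 3226 · 1138 / 3.227e+09 = 1.087e-09 m³.

value=1.087e-09 m^3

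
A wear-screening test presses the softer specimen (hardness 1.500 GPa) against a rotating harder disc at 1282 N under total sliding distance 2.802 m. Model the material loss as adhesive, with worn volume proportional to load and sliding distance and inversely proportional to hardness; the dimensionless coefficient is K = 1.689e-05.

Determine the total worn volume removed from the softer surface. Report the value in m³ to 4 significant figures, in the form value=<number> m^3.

value=4.045e-11 m^3

Intermediates are printed rounded; all arithmetic carries full precision — rounded once at the end: four significant digits.
Convert: Hardness H = 1.500 GPa = 1.500e+09 Pa.
Restated in SI base units: W = 1282 N, H = 1.500e+09 Pa, K = 1.689e-05.
Archard volume V = K·W·L/H = 1.689e-05 · 1282 · 2.802 / 1.500e+09 = 4.045e-11 m³.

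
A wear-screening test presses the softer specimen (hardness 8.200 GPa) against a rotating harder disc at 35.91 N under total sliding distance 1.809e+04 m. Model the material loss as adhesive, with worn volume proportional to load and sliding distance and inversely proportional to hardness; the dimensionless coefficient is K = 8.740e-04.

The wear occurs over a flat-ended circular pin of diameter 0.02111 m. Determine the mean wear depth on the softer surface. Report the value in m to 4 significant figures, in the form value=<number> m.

value=1.978e-04 m

Intermediates appear rounded — each operation maintains exact precision — a single final rounding, at four significant figures.
Hardness H = 8.200 GPa = 8.200e+09 Pa.
Contact area A = π·d²/4 = π·(0.02111 m)²/4 = 3.500e-04 m².
In SI base units, W = 35.91 N, H = 8.200e+09 Pa, K = 8.740e-04.
Worn volume V = K·W·L/H = 8.740e-04 · 35.91 · 1.809e+04 / 8.200e+09 = 6.924e-08 m³.
Wear depth h = V/A = 6.924e-08 / 3.500e-04 = 1.978e-04 m.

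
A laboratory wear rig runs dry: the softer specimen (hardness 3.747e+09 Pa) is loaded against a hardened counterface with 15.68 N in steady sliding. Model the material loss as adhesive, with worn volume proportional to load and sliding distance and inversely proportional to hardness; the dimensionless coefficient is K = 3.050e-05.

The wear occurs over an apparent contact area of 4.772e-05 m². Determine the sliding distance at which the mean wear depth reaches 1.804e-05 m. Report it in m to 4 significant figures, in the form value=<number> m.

value=6745 m

Each operation holds exact precision, and the intermediates are displayed rounded — a single final rounding: 4 significant figures.
SI base units throughout: W = 15.68 N, H = 3.747e+09 Pa, K = 3.050e-05.
Wearable volume V_lim = h_lim·A = 1.804e-05 · 4.772e-05 = 8.609e-10 m³.
Inverting, life L = V_lim·H/(K·W) = 8.609e-10 · 3.747e+09 / (3.050e-05 · 15.68) = 6745 m.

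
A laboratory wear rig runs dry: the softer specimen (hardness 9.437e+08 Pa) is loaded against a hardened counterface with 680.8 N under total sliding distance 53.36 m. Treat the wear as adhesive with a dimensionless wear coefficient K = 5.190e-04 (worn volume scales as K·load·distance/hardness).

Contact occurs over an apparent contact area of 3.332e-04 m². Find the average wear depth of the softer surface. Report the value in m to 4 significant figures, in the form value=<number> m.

value=5.996e-05 m

All working math holds full precision; intermediate values appear rounded, and a single final rounding: four significant digits.
Working in SI base units: W = 680.8 N, H = 9.437e+08 Pa, K = 5.190e-04.
Worn volume V = K·W·L/H = 5.190e-04 · 680.8 · 53.36 / 9.437e+08 = 1.998e-08 m³.
Wear depth h = V/A = 1.998e-08 / 3.332e-04 = 5.996e-05 m.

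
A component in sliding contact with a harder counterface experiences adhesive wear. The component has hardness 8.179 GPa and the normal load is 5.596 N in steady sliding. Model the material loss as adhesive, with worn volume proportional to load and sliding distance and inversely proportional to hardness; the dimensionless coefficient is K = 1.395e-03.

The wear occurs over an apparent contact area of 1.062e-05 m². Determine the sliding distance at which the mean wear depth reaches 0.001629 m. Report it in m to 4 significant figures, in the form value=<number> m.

value=1.813e+04 m

Displayed values are rounded; all working math maintains full float precision — a single final rounding, at 4 significant digits.
Convert: Hardness H = 8.179 GPa = 8.179e+09 Pa.
Expressed in SI base units: W = 5.596 N, H = 8.179e+09 Pa, K = 1.395e-03.
Volume at the limit: V_lim = h_lim·A = 0.001629 · 1.062e-05 = 1.730e-08 m³.
Inverting, life L = V_lim·H/(K·W) = 1.730e-08 · 8.179e+09 / (1.395e-03 · 5.596) = 1.813e+04 m.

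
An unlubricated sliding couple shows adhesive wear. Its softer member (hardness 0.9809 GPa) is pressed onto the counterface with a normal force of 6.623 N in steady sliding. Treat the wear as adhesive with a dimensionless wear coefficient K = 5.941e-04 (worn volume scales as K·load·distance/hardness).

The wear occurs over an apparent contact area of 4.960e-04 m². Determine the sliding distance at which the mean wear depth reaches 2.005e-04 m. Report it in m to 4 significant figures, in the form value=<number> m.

value=2.479e+04 m

The intermediates are displayed rounded, and each operation keeps exact precision; one final rounding to 4 significant figures.
Hardness H = 0.9809 GPa = 9.809e+08 Pa.
In SI base units: W = 6.623 N, H = 9.809e+08 Pa, K = 5.941e-04.
Limit volume V_lim = h_lim·A = 2.005e-04 · 4.960e-04 = 9.945e-08 m³.
Thus life L = V_lim·H/(K·W) = 9.945e-08 · 9.809e+08 / (5.941e-04 · 6.623) = 2.479e+04 m.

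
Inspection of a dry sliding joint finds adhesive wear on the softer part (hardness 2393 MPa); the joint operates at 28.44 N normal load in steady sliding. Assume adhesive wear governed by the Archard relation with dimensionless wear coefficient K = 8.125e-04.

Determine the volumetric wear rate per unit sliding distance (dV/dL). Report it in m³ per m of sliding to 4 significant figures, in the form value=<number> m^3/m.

Each operation runs at full precision; the intermediates are printed rounded. Rounded just once, at 4 significant digits.
Hardness H = 2393 MPa = 2.393e+09 Pa.
Working in SI base units: W = 28.44 N, H = 2.393e+09 Pa, K = 8.125e-04.
Sliding wear rate dV/dL = K·W/H, so: 8.125e-04 · 28.44 / 2.393e+09 = 9.656e-12 m³/m.

value=9.656e-12 m^3/m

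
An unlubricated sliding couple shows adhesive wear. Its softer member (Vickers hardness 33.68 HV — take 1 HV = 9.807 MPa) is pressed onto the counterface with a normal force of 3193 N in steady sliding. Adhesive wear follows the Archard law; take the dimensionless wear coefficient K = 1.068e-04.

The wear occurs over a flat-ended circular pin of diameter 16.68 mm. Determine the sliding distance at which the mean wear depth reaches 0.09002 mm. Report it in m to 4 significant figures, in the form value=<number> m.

value=19.05 m

Each operation carries exact precision — the intermediates appear rounded; a single final rounding: 4 significant figures.
Convert: Hardness H = 33.68 HV × 9.807 MPa/HV = 330.3 MPa = 3.303e+08 Pa.
Convert: Pin diameter d = 16.68 mm = 0.01668 m. Contact area A = π·d²/4 = π·(0.01668 m)²/4 = 2.185e-04 m².
Convert: Depth limit h_lim = 0.09002 mm = 9.002e-05 m.
In SI base units, W = 3193 N, H = 3.303e+08 Pa, K = 1.068e-04.
Permissible volume V_lim = h_lim·A = 9.002e-05 · 2.185e-04 = 1.967e-08 m³.
Sliding life L = V_lim·H/(K·W) = 1.967e-08 · 3.303e+08 / (1.068e-04 · 3193) = 19.05 m.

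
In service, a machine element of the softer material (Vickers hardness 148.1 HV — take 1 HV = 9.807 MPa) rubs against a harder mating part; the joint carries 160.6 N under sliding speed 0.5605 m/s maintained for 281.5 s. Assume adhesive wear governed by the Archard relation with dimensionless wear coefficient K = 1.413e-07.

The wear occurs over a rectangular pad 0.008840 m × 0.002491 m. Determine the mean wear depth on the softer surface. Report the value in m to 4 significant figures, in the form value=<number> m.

value=1.120e-07 m

Every step holds full precision. Intermediate values are printed rounded; a lone final rounding to 4 significant digits.
Convert: Sliding distance L = v·t = 0.5605 m/s × 281.5 s = 157.8 m.
Convert: Hardness H = 148.1 HV × 9.807 MPa/HV = 1452 MPa = 1.452e+09 Pa.
Convert: Contact area A = 0.008840 m × 0.002491 m = 2.202e-05 m².
In SI base units: W = 160.6 N, H = 1.452e+09 Pa, K = 1.413e-07.
The Archard volume V = K·W·L/H = 1.413e-07 · 160.6 · 157.8 / 1.452e+09 = 2.465e-12 m³.
Mean wear depth h = V/A = 2.465e-12 / 2.202e-05 = 1.120e-07 m.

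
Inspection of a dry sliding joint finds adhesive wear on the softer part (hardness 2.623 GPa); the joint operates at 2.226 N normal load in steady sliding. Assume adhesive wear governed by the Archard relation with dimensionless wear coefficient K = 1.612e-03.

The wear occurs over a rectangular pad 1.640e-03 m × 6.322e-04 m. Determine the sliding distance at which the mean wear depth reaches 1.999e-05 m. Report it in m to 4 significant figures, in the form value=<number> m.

value=15.15 m

Intermediates are displayed rounded. All arithmetic carries exact precision, and rounded just once to 4 significant figures.
Hardness H = 2.623 GPa = 2.623e+09 Pa.
Contact area A = 1.640e-03 m × 6.322e-04 m = 1.037e-06 m².
Collected in SI base units: W = 2.226 N, H = 2.623e+09 Pa, K = 1.612e-03.
Permissible volume V_lim = h_lim·A = 1.999e-05 · 1.037e-06 = 2.073e-11 m³.
Sliding life L = V_lim·H/(K·W) = 2.073e-11 · 2.623e+09 / (1.612e-03 · 2.226) = 15.15 m.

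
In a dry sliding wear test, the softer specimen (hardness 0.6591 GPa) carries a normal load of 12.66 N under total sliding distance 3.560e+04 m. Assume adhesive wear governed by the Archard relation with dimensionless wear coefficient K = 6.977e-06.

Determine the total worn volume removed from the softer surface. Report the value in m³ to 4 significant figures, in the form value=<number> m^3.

value=4.771e-09 m^3

All working math holds exact precision — shown intermediates are rounded — rounded just once: four significant figures.
Hardness H = 0.6591 GPa = 6.591e+08 Pa.
In SI base units, W = 12.66 N, H = 6.591e+08 Pa, K = 6.977e-06.
Archard relation: V = K·W·L/H = 6.977e-06 · 12.66 · 3.560e+04 / 6.591e+08 = 4.771e-09 m³.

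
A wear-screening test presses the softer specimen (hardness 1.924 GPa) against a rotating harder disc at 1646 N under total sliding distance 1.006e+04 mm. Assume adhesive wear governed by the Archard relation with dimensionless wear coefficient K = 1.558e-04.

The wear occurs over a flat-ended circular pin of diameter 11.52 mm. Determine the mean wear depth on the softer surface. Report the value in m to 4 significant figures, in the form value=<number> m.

value=1.286e-05 m

The computation keeps exact precision; intermediate values are displayed rounded, and a single final rounding: 4 significant figures.
Convert: Sliding distance L = 1.006e+04 mm = 10.06 m.
Convert: Hardness H = 1.924 GPa = 1.924e+09 Pa.
Convert: Pin diameter d = 11.52 mm = 0.01152 m. Contact area A = π·d²/4 = π·(0.01152 m)²/4 = 1.042e-04 m².
In SI base units, W = 1646 N, H = 1.924e+09 Pa, K = 1.558e-04.
Archard relation: V = K·W·L/H = 1.558e-04 · 1646 · 10.06 / 1.924e+09 = 1.341e-09 m³.
Depth h = V/A = 1.341e-09 / 1.042e-04 = 1.286e-05 m.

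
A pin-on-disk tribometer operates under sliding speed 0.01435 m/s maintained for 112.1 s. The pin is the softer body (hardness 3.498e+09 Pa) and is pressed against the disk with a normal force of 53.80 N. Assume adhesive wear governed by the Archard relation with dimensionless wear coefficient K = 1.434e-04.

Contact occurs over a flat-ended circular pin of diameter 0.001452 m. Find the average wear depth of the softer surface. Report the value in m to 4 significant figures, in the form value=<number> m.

value=2.143e-06 m

Intermediates appear rounded, and each operation runs at full float precision; one final rounding to 4 significant figures.
Convert: Sliding distance L = v·t = 0.01435 m/s × 112.1 s = 1.609 m.
Convert: Contact area A = π·d²/4 = π·(0.001452 m)²/4 = 1.656e-06 m².
Expressed in SI base units: W = 53.80 N, H = 3.498e+09 Pa, K = 1.434e-04.
Worn volume V = K·W·L/H = 1.434e-04 · 53.80 · 1.609 / 3.498e+09 = 3.548e-12 m³.
Depth h = V/A = 3.548e-12 / 1.656e-06 = 2.143e-06 m.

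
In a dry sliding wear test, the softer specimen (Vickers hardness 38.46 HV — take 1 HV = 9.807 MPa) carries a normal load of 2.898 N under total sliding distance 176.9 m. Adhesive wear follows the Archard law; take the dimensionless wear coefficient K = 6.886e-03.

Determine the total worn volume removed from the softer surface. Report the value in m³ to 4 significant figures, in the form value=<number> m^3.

Quoted intermediates are rounded; the algebra carries full float precision — a single final rounding, at four significant digits.
Hardness H = 38.46 HV × 9.807 MPa/HV = 377.2 MPa = 3.772e+08 Pa.
Working in SI base units: W = 2.898 N, H = 3.772e+08 Pa, K = 6.886e-03.
Volume removed: V = K·W·L/H = 6.886e-03 · 2.898 · 176.9 / 3.772e+08 = 9.359e-09 m³.

value=9.359e-09 m^3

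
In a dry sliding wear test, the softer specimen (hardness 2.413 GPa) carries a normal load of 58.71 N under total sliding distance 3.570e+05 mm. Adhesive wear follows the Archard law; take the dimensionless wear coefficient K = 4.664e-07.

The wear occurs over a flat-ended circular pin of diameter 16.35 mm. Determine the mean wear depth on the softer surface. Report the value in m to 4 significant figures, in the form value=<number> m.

Every step holds exact precision. The intermediates are displayed rounded, and one last rounding: four significant digits.
Convert: Total distance L = 3.570e+05 mm = 357.0 m.
Convert: Hardness H = 2.413 GPa = 2.413e+09 Pa.
Convert: Pin diameter d = 16.35 mm = 0.01635 m. Contact area A = π·d²/4 = π·(0.01635 m)²/4 = 2.100e-04 m².
As SI base values: W = 58.71 N, H = 2.413e+09 Pa, K = 4.664e-07.
By Archard's law, V = K·W·L/H = 4.664e-07 · 58.71 · 357.0 / 2.413e+09 = 4.051e-12 m³.
Depth of wear h = V/A = 4.051e-12 / 2.100e-04 = 1.930e-08 m.

value=1.930e-08 m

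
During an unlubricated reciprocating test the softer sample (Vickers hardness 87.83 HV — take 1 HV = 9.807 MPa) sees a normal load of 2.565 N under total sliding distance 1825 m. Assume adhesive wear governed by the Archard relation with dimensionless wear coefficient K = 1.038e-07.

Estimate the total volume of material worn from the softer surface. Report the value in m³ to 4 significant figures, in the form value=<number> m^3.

The computation holds exact precision — printed values are rounded — rounded once at the end: four significant digits.
Hardness H = 87.83 HV × 9.807 MPa/HV = 861.3 MPa = 8.613e+08 Pa.
Collected in SI base units: W = 2.565 N, H = 8.613e+08 Pa, K = 1.038e-07.
Volume removed: V = K·W·L/H = 1.038e-07 · 2.565 · 1825 / 8.613e+08 = 5.641e-13 m³.

value=5.641e-13 m^3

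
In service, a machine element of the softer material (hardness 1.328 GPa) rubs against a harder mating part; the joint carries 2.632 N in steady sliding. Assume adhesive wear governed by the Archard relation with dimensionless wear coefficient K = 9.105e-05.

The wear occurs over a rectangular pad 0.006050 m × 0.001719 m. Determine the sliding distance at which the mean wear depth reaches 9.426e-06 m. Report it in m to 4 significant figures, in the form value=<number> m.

value=543.2 m

Every step holds exact precision, and printed values are rounded; a lone final rounding: 4 significant figures.
Convert: Hardness H = 1.328 GPa = 1.328e+09 Pa.
Convert: Contact area A = 0.006050 m × 0.001719 m = 1.040e-05 m².
Working in SI base units: W = 2.632 N, H = 1.328e+09 Pa, K = 9.105e-05.
Allowed volume V_lim = h_lim·A = 9.426e-06 · 1.040e-05 = 9.803e-11 m³.
Sliding life L = V_lim·H/(K·W) = 9.803e-11 · 1.328e+09 / (9.105e-05 · 2.632) = 543.2 m.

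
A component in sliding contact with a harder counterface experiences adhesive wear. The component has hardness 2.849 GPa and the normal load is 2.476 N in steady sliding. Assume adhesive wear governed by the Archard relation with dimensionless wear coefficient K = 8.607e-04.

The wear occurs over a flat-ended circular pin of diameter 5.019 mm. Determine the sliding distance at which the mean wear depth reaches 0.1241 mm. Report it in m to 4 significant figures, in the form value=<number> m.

value=3282 m

The computation holds exact precision. Shown intermediates are rounded. Rounded just once, at four significant figures.
Convert: Hardness H = 2.849 GPa = 2.849e+09 Pa.
Convert: Pin diameter d = 5.019 mm = 0.005019 m. Contact area A = π·d²/4 = π·(0.005019 m)²/4 = 1.978e-05 m².
Convert: Depth limit h_lim = 0.1241 mm = 1.241e-04 m.
SI base units throughout: W = 2.476 N, H = 2.849e+09 Pa, K = 8.607e-04.
Volume at the limit: V_lim = h_lim·A = 1.241e-04 · 1.978e-05 = 2.455e-09 m³.
Thus life L = V_lim·H/(K·W) = 2.455e-09 · 2.849e+09 / (8.607e-04 · 2.476) = 3282 m.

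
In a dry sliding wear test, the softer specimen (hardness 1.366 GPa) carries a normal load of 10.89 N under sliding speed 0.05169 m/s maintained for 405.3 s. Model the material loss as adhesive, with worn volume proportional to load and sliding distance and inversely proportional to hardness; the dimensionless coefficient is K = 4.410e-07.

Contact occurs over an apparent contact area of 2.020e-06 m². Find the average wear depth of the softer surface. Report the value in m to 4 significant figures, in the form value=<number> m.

Every step carries full precision. The intermediates appear rounded — a lone final rounding: four significant digits.
Convert: The distance L = v·t = 0.05169 m/s × 405.3 s = 20.95 m.
Convert: Hardness H = 1.366 GPa = 1.366e+09 Pa.
Restated in SI base units: W = 10.89 N, H = 1.366e+09 Pa, K = 4.410e-07.
Volume removed: V = K·W·L/H = 4.410e-07 · 10.89 · 20.95 / 1.366e+09 = 7.365e-14 m³.
Depth of wear h = V/A = 7.365e-14 / 2.020e-06 = 3.646e-08 m.

value=3.646e-08 m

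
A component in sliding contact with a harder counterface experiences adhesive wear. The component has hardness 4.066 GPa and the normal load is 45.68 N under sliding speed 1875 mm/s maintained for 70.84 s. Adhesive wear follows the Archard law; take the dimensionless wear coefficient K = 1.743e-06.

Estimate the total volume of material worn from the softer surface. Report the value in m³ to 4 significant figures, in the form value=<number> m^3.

value=2.601e-12 m^3

All working math maintains full precision, and intermediate values are displayed rounded. Rounded just once, at four significant figures.
Convert: Sliding speed v = 1875 mm/s = 1.875 m/s. Path length L = v·t = 1.875 m/s × 70.84 s = 132.8 m.
Convert: Hardness H = 4.066 GPa = 4.066e+09 Pa.
As SI base values: W = 45.68 N, H = 4.066e+09 Pa, K = 1.743e-06.
Apply Archard: V = K·W·L/H = 1.743e-06 · 45.68 · 132.8 / 4.066e+09 = 2.601e-12 m³.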